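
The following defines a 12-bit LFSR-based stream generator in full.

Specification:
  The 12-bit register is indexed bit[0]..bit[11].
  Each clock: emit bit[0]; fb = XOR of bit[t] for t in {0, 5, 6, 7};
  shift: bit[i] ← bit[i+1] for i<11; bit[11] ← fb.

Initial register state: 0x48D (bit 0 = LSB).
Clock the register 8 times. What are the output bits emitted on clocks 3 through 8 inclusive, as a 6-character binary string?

reg_0 = 0x48D
clock 1: out=1, reg = 0x246
clock 2: out=0, reg = 0x923
clock 3: out=1, reg = 0x491
clock 4: out=1, reg = 0x248
clock 5: out=0, reg = 0x924
clock 6: out=0, reg = 0xC92
clock 7: out=0, reg = 0xE49
clock 8: out=1, reg = 0x724

110001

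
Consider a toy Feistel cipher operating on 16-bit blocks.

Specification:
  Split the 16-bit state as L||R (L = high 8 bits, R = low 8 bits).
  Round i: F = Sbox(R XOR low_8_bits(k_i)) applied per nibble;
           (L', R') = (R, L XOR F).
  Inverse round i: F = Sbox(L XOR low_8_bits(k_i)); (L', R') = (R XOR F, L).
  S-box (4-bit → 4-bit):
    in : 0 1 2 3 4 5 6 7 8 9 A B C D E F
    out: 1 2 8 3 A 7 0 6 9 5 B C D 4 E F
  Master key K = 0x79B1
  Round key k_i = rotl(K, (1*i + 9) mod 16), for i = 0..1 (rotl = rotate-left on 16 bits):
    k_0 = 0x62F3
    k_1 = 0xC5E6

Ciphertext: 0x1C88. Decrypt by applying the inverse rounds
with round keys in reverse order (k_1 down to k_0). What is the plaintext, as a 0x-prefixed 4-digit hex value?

0x8D73

s_0 = ciphertext = 0x1C88
s_1 = InvRound(s_0, k_1) = 0x731C
s_2 = InvRound(s_1, k_0) = 0x8D73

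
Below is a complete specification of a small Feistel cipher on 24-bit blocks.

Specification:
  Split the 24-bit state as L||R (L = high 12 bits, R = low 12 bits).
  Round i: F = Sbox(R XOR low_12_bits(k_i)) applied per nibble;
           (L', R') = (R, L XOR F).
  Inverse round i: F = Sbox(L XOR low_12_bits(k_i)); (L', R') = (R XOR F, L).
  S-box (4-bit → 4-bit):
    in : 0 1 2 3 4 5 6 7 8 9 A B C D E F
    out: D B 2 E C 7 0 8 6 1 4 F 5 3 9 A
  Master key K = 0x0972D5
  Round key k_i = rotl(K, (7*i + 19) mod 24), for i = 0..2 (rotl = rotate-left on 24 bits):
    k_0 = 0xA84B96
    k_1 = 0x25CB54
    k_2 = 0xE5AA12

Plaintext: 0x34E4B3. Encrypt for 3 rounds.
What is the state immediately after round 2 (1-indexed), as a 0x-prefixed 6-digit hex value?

s_0 = plaintext = 0x34E4B3
s_1 = Round(s_0, k_0) = 0x4B3969
s_2 = Round(s_1, k_1) = 0x969650
s_3 = Round(s_2, k_2) = 0x650CAB

0x969650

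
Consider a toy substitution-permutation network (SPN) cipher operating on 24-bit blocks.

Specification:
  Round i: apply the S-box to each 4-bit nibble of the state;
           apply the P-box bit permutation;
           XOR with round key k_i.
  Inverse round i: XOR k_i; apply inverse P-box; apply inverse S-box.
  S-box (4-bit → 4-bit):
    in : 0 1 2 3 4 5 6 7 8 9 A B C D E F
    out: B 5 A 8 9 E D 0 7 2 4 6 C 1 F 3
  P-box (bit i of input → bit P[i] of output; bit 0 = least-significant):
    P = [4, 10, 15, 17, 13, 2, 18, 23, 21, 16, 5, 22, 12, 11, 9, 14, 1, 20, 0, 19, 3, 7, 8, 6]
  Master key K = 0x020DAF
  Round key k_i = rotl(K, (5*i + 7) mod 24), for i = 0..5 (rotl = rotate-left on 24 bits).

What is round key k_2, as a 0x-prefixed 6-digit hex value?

K = 0x020DAF
k_0 = rotl(K, (5*0+7) mod 24) = rotl(K, 7) = 0x06D781
k_1 = rotl(K, (5*1+7) mod 24) = rotl(K, 12) = 0xDAF020
k_2 = rotl(K, (5*2+7) mod 24) = rotl(K, 17) = 0x5E041B

0x5E041B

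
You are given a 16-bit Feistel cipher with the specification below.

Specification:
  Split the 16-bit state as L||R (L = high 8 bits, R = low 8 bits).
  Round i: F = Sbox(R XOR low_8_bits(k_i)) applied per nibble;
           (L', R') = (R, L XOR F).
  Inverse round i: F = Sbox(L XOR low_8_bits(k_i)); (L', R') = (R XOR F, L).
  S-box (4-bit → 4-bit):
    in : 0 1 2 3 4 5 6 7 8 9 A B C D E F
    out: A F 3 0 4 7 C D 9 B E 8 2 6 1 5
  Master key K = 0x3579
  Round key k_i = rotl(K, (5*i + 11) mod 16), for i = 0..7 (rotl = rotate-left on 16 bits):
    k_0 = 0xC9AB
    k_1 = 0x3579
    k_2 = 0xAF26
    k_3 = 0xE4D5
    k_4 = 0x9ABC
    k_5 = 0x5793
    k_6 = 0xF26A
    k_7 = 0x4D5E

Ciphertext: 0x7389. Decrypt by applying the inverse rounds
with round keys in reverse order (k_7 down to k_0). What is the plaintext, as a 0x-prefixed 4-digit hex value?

0xA37E

s_0 = ciphertext = 0x7389
s_1 = InvRound(s_0, k_7) = 0xBF73
s_2 = InvRound(s_1, k_6) = 0x14BF
s_3 = InvRound(s_2, k_5) = 0x2214
s_4 = InvRound(s_3, k_4) = 0xA522
s_5 = InvRound(s_4, k_3) = 0xF8A5
s_6 = InvRound(s_5, k_2) = 0xC4F8
s_7 = InvRound(s_6, k_1) = 0x7EC4
s_8 = InvRound(s_7, k_0) = 0xA37E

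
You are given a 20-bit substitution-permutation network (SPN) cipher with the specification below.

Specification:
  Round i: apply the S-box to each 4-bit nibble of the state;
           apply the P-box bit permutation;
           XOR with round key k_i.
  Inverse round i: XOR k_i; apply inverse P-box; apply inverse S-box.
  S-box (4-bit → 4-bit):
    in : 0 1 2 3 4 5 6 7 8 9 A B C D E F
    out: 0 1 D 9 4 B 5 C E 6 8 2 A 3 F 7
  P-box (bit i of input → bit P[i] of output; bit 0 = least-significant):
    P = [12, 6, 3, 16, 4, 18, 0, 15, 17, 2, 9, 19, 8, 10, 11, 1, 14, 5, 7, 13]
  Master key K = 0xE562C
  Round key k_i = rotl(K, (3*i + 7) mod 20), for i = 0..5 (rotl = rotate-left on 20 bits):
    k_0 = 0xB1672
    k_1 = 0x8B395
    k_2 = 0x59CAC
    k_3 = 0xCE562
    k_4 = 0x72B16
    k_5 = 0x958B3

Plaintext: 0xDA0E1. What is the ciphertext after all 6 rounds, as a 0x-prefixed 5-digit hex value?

0xAFAB4

s_0 = plaintext = 0xDA0E1
s_1 = Round(s_0, k_0) = 0xFC641
s_2 = Round(s_1, k_1) = 0xAE536
s_3 = Round(s_2, k_2) = 0xF21B2
s_4 = Round(s_3, k_3) = 0xBBCC8
s_5 = Round(s_4, k_4) = 0xAAF7A
s_6 = Round(s_5, k_5) = 0xAFAB4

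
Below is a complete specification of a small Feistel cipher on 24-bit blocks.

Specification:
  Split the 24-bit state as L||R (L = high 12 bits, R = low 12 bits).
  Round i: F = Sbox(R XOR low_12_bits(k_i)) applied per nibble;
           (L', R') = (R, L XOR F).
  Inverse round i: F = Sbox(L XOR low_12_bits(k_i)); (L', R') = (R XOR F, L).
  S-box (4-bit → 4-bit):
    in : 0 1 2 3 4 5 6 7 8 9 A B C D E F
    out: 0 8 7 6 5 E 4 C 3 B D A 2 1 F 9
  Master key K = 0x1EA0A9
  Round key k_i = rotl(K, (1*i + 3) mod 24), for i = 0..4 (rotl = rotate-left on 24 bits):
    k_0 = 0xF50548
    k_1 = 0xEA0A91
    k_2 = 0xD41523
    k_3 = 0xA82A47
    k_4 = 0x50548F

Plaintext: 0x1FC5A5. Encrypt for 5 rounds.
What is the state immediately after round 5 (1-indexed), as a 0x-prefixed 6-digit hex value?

0xB6E590

s_0 = plaintext = 0x1FC5A5
s_1 = Round(s_0, k_0) = 0x5A510D
s_2 = Round(s_1, k_1) = 0x10DF17
s_3 = Round(s_2, k_2) = 0xF17C68
s_4 = Round(s_3, k_3) = 0xC68B6E
s_5 = Round(s_4, k_4) = 0xB6E590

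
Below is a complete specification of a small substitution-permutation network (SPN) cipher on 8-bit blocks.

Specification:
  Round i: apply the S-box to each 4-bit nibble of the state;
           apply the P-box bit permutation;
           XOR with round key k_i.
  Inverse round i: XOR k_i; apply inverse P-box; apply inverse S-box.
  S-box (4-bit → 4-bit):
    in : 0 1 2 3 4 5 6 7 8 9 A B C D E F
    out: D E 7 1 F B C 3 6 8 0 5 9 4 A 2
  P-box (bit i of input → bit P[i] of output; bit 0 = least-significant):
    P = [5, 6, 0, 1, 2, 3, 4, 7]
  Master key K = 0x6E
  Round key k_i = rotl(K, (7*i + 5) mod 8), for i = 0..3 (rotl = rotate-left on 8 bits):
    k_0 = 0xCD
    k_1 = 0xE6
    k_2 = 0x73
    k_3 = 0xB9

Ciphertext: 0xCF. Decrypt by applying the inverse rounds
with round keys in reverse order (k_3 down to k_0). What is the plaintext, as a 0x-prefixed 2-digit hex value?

s_0 = ciphertext = 0xCF
s_1 = InvRound(s_0, k_3) = 0xB5
s_2 = InvRound(s_1, k_2) = 0xCE
s_3 = InvRound(s_2, k_1) = 0xF3
s_4 = InvRound(s_3, k_0) = 0x2C

0x2C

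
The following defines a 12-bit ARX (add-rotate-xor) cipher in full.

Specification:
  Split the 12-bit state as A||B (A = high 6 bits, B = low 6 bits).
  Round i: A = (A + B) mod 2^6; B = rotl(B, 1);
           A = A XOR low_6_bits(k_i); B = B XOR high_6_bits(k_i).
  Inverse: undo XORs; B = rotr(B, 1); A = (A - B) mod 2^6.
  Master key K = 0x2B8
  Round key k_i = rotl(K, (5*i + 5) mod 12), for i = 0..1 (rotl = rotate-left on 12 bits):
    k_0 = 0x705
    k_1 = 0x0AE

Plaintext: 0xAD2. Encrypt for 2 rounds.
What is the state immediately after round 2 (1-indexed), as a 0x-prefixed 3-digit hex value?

s_0 = plaintext = 0xAD2
s_1 = Round(s_0, k_0) = 0xE38
s_2 = Round(s_1, k_1) = 0x7B3

0x7B3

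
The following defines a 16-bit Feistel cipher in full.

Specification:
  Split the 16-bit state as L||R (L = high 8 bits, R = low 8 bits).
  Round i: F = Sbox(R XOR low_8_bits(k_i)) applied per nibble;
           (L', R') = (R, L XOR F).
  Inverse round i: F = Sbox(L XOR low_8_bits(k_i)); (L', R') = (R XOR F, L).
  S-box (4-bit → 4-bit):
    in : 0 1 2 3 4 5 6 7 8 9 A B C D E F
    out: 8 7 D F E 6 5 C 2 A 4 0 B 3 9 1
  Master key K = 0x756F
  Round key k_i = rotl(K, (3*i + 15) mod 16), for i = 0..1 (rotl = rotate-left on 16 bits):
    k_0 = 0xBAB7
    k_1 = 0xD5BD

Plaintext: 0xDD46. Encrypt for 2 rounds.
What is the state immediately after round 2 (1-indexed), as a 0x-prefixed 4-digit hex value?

s_0 = plaintext = 0xDD46
s_1 = Round(s_0, k_0) = 0x46CA
s_2 = Round(s_1, k_1) = 0xCA8A

0xCA8A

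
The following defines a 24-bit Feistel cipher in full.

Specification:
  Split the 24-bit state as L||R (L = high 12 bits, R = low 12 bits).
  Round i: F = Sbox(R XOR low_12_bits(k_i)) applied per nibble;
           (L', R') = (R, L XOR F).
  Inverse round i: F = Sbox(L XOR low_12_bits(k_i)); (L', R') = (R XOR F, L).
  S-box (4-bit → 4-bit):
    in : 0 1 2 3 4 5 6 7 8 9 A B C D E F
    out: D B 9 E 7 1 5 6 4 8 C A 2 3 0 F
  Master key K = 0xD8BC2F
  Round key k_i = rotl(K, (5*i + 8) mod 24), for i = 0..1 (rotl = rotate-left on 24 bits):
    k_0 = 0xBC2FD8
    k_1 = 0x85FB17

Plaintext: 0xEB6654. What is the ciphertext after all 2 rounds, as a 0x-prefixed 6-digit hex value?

0x6F455A

s_0 = plaintext = 0xEB6654
s_1 = Round(s_0, k_0) = 0x6546F4
s_2 = Round(s_1, k_1) = 0x6F455A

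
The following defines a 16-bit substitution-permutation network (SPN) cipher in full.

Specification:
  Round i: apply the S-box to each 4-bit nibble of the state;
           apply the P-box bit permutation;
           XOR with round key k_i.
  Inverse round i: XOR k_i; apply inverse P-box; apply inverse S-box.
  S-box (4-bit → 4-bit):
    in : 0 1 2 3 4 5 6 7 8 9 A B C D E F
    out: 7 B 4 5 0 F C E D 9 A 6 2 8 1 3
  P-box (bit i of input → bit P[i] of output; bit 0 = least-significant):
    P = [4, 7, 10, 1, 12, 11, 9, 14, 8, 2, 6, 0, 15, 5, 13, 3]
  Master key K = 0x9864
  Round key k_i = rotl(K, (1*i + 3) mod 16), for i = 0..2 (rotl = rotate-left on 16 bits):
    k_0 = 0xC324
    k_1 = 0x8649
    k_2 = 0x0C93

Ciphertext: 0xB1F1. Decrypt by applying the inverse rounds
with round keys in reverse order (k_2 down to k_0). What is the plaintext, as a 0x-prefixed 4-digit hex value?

s_0 = ciphertext = 0xB1F1
s_1 = InvRound(s_0, k_2) = 0x03F6
s_2 = InvRound(s_1, k_1) = 0x1145
s_3 = InvRound(s_2, k_0) = 0xF684

0xF684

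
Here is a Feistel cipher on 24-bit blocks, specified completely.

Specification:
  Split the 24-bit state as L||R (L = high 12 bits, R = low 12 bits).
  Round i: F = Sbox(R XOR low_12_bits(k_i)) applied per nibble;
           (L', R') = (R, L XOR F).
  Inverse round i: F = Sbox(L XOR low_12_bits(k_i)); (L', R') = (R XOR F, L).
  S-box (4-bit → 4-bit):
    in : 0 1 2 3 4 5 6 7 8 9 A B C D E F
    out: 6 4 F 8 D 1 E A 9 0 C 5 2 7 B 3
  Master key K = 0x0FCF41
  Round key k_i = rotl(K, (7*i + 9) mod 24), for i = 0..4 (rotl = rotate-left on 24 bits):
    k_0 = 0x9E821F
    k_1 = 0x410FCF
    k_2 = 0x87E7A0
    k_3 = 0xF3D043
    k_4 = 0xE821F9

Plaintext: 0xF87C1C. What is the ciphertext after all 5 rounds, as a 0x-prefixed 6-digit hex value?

s_0 = plaintext = 0xF87C1C
s_1 = Round(s_0, k_0) = 0xC1C4EF
s_2 = Round(s_1, k_1) = 0x4EF9EA
s_3 = Round(s_2, k_2) = 0x9EAF33
s_4 = Round(s_3, k_3) = 0xF33A4C
s_5 = Round(s_4, k_4) = 0xA4CA62

0xA4CA62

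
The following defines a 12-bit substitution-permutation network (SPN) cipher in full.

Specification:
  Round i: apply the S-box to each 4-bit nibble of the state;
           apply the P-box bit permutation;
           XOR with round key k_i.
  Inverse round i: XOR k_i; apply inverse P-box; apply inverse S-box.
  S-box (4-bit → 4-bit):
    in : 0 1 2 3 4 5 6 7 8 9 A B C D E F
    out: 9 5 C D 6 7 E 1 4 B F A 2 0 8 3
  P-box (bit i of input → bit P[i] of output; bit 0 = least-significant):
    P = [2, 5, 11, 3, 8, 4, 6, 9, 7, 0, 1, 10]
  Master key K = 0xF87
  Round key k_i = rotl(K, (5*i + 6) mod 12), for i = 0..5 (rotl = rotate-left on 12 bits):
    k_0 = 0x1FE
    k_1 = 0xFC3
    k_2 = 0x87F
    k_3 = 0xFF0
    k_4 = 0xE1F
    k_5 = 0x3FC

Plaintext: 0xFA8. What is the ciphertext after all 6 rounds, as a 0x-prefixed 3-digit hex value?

s_0 = plaintext = 0xFA8
s_1 = Round(s_0, k_0) = 0xA2F
s_2 = Round(s_1, k_1) = 0x924
s_3 = Round(s_2, k_2) = 0x69E
s_4 = Round(s_3, k_3) = 0x8EB
s_5 = Round(s_4, k_4) = 0xC35
s_6 = Round(s_5, k_5) = 0x899

0x899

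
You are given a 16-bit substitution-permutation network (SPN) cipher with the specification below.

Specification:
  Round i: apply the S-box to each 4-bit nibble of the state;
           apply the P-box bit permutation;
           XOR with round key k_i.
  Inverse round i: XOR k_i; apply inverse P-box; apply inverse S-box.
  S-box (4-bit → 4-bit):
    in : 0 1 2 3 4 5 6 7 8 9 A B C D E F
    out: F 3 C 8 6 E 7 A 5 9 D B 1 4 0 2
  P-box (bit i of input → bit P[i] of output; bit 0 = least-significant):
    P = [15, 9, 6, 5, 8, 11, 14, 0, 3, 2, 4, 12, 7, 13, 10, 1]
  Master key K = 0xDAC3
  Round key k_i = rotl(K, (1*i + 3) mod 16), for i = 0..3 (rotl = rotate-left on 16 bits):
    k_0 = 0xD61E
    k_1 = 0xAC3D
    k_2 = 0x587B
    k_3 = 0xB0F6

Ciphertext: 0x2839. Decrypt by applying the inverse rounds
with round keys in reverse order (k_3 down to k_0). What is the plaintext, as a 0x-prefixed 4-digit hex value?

0xA035

s_0 = ciphertext = 0x2839
s_1 = InvRound(s_0, k_3) = 0x9B78
s_2 = InvRound(s_1, k_2) = 0x3EA1
s_3 = InvRound(s_2, k_1) = 0xC0E1
s_4 = InvRound(s_3, k_0) = 0xA035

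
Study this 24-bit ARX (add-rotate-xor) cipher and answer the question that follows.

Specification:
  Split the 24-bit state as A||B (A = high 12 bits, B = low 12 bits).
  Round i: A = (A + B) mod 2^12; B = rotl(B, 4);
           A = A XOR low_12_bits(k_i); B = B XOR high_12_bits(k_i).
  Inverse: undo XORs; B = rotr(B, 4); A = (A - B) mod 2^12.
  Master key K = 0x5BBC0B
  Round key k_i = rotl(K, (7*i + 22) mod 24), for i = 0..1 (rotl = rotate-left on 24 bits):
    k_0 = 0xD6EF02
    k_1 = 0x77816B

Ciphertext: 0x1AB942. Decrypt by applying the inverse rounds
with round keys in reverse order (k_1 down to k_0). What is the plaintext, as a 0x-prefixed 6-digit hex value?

s_0 = ciphertext = 0x1AB942
s_1 = InvRound(s_0, k_1) = 0x5DDAE3
s_2 = InvRound(s_1, k_0) = 0xD67D78

0xD67D78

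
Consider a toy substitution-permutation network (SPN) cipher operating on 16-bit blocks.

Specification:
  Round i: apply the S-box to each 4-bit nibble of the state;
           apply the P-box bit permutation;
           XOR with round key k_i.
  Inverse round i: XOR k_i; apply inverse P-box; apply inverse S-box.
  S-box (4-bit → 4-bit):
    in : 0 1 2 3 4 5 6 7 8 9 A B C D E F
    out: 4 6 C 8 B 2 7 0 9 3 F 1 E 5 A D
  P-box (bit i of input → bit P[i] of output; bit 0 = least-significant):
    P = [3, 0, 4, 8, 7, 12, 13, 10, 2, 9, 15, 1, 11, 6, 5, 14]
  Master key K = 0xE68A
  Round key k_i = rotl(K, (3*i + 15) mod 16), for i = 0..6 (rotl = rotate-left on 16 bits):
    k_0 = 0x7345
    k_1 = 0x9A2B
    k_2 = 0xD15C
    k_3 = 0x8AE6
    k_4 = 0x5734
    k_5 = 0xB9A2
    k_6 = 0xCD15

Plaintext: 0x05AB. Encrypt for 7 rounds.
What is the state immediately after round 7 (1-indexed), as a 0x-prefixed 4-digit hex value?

s_0 = plaintext = 0x05AB
s_1 = Round(s_0, k_0) = 0x45ED
s_2 = Round(s_1, k_1) = 0xC473
s_3 = Round(s_2, k_2) = 0x923A
s_4 = Round(s_3, k_3) = 0x07BD
s_5 = Round(s_4, k_4) = 0x578C
s_6 = Round(s_5, k_5) = 0xBC73
s_7 = Round(s_6, k_6) = 0x4617

0x4617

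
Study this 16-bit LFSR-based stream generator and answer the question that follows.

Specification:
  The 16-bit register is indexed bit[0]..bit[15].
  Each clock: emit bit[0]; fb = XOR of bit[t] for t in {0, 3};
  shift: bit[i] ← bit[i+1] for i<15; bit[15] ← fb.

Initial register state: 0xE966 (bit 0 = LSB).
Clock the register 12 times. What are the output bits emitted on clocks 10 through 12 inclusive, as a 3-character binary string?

001

reg_0 = 0xE966
clock 1: out=0, reg = 0x74B3
clock 2: out=1, reg = 0xBA59
clock 3: out=1, reg = 0x5D2C
clock 4: out=0, reg = 0xAE96
clock 5: out=0, reg = 0x574B
clock 6: out=1, reg = 0x2BA5
clock 7: out=1, reg = 0x95D2
clock 8: out=0, reg = 0x4AE9
clock 9: out=1, reg = 0x2574
clock 10: out=0, reg = 0x12BA
clock 11: out=0, reg = 0x895D
clock 12: out=1, reg = 0x44AE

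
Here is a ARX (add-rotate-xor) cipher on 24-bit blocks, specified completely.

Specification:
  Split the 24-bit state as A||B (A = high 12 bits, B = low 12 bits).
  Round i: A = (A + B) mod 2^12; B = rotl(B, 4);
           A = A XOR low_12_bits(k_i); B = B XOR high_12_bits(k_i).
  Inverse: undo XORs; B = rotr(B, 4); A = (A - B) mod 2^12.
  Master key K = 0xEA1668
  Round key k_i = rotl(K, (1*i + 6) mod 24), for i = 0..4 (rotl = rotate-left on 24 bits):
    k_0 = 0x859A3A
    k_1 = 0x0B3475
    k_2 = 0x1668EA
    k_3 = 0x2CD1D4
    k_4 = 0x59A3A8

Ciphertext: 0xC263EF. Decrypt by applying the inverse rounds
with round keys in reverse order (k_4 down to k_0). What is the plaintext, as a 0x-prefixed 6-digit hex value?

0x6449A9

s_0 = ciphertext = 0xC263EF
s_1 = InvRound(s_0, k_4) = 0xA27567
s_2 = InvRound(s_1, k_3) = 0x179A7A
s_3 = InvRound(s_2, k_2) = 0xCE2CB1
s_4 = InvRound(s_3, k_1) = 0x5D72C0
s_5 = InvRound(s_4, k_0) = 0x6449A9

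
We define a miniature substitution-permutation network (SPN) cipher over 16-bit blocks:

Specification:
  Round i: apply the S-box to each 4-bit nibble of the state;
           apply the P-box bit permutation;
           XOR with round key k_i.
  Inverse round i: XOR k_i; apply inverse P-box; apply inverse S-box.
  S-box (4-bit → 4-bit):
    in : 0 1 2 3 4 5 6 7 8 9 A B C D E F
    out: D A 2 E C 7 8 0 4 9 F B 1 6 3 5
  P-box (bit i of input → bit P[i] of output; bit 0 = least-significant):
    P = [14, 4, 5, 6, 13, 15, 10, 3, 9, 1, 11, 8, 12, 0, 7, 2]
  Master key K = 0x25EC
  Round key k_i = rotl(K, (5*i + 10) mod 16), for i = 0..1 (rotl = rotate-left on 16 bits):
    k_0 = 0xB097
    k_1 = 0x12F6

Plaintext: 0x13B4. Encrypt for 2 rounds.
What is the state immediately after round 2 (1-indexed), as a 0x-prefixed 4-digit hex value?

s_0 = plaintext = 0x13B4
s_1 = Round(s_0, k_0) = 0x19F8
s_2 = Round(s_1, k_1) = 0x35D3

0x35D3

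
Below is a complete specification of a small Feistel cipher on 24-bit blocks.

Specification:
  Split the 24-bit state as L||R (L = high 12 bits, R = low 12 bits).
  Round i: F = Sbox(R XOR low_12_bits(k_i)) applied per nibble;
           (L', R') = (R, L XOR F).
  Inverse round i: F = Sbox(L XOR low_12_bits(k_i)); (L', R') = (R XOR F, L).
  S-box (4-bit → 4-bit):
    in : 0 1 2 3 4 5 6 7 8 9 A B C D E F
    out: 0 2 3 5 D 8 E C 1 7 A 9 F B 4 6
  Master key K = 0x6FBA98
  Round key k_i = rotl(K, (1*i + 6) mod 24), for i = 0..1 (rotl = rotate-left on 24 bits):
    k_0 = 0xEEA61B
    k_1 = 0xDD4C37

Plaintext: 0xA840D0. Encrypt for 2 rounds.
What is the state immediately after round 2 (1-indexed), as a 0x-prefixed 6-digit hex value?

s_0 = plaintext = 0xA840D0
s_1 = Round(s_0, k_0) = 0x0D047D
s_2 = Round(s_1, k_1) = 0x47D10A

0x47D10A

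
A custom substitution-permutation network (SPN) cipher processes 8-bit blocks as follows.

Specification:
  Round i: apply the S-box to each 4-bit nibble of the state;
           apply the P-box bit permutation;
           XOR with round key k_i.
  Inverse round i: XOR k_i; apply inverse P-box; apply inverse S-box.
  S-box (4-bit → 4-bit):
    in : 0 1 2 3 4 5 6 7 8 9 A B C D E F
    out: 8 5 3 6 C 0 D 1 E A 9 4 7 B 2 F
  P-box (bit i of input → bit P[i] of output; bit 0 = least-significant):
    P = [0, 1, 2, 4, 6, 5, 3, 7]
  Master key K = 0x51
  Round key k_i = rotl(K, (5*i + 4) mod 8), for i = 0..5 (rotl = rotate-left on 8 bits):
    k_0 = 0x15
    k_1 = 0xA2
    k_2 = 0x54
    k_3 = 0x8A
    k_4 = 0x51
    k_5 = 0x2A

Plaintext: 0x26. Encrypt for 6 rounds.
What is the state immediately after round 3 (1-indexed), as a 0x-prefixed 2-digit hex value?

s_0 = plaintext = 0x26
s_1 = Round(s_0, k_0) = 0x60
s_2 = Round(s_1, k_1) = 0x7A
s_3 = Round(s_2, k_2) = 0x05
s_4 = Round(s_3, k_3) = 0x0A
s_5 = Round(s_4, k_4) = 0xC0
s_6 = Round(s_5, k_5) = 0x52

0x05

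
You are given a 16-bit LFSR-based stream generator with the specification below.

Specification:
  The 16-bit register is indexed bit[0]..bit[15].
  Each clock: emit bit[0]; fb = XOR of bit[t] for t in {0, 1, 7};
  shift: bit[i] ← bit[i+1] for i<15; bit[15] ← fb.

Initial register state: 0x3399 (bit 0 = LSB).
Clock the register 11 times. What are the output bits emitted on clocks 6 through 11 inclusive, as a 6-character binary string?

reg_0 = 0x3399
clock 1: out=1, reg = 0x19CC
clock 2: out=0, reg = 0x8CE6
clock 3: out=0, reg = 0x4673
clock 4: out=1, reg = 0x2339
clock 5: out=1, reg = 0x919C
clock 6: out=0, reg = 0xC8CE
clock 7: out=0, reg = 0x6467
clock 8: out=1, reg = 0x3233
clock 9: out=1, reg = 0x1919
clock 10: out=1, reg = 0x8C8C
clock 11: out=0, reg = 0xC646

001110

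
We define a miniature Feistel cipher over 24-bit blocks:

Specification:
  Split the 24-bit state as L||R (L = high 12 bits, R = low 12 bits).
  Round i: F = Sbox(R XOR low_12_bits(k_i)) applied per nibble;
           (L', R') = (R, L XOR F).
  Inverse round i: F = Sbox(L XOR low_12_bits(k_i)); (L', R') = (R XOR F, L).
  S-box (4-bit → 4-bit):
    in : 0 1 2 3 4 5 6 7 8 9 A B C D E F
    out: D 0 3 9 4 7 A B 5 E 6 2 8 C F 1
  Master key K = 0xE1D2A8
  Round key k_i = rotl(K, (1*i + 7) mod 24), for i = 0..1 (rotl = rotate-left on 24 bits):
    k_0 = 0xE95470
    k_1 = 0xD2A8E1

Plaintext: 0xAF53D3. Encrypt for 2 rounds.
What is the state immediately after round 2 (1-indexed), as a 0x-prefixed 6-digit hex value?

s_0 = plaintext = 0xAF53D3
s_1 = Round(s_0, k_0) = 0x3D319C
s_2 = Round(s_1, k_1) = 0x19CD6F

0x19CD6F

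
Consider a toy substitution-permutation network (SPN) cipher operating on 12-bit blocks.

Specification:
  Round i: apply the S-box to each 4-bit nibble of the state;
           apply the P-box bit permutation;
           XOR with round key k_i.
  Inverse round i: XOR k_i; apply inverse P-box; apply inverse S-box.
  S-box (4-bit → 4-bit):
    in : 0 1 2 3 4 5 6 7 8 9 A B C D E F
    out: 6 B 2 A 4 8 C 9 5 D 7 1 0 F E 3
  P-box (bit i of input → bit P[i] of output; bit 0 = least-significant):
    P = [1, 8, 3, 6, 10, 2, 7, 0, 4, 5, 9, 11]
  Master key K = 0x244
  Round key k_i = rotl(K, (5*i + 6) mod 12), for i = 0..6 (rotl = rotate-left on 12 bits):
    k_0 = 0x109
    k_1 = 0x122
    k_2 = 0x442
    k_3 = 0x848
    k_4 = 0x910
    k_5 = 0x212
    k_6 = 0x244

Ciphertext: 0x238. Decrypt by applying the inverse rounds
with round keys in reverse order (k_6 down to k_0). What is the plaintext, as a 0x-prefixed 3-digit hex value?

0x6BA

s_0 = ciphertext = 0x238
s_1 = InvRound(s_0, k_6) = 0xF26
s_2 = InvRound(s_1, k_5) = 0x1F2
s_3 = InvRound(s_2, k_4) = 0x347
s_4 = InvRound(s_3, k_3) = 0x63A
s_5 = InvRound(s_4, k_2) = 0xAC6
s_6 = InvRound(s_5, k_1) = 0xE03
s_7 = InvRound(s_6, k_0) = 0x6BA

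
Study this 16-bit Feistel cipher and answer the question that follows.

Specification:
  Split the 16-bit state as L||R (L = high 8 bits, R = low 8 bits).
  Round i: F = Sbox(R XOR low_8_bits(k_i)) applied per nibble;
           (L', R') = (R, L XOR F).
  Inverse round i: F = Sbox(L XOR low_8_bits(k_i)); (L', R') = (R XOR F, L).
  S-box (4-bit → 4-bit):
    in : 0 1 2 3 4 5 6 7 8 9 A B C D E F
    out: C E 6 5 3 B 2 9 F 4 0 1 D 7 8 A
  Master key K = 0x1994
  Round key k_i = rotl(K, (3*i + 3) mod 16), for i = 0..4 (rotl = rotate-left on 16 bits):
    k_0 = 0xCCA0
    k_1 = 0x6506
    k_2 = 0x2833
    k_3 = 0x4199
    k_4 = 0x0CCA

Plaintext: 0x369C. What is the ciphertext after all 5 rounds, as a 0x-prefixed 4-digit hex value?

0x7C86

s_0 = plaintext = 0x369C
s_1 = Round(s_0, k_0) = 0x9C6B
s_2 = Round(s_1, k_1) = 0x6BBB
s_3 = Round(s_2, k_2) = 0xBB94
s_4 = Round(s_3, k_3) = 0x947C
s_5 = Round(s_4, k_4) = 0x7C86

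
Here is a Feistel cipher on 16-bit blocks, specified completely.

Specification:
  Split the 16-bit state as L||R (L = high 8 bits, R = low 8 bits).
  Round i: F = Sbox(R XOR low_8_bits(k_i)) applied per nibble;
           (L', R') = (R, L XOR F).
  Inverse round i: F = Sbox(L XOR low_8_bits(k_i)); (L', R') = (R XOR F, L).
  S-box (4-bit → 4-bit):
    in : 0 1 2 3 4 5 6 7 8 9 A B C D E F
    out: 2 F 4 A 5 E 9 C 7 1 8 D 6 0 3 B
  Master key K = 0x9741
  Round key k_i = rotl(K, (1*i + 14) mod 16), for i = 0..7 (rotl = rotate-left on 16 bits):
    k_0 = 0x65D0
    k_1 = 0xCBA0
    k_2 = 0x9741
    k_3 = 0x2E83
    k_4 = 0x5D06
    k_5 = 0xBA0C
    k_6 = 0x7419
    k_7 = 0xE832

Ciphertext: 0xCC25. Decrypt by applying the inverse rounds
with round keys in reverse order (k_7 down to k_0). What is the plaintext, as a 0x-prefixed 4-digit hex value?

0xCB38

s_0 = ciphertext = 0xCC25
s_1 = InvRound(s_0, k_7) = 0x96CC
s_2 = InvRound(s_1, k_6) = 0xB796
s_3 = InvRound(s_2, k_5) = 0x4BB7
s_4 = InvRound(s_3, k_4) = 0xE74B
s_5 = InvRound(s_4, k_3) = 0xDEE7
s_6 = InvRound(s_5, k_2) = 0xFCDE
s_7 = InvRound(s_6, k_1) = 0x38FC
s_8 = InvRound(s_7, k_0) = 0xCB38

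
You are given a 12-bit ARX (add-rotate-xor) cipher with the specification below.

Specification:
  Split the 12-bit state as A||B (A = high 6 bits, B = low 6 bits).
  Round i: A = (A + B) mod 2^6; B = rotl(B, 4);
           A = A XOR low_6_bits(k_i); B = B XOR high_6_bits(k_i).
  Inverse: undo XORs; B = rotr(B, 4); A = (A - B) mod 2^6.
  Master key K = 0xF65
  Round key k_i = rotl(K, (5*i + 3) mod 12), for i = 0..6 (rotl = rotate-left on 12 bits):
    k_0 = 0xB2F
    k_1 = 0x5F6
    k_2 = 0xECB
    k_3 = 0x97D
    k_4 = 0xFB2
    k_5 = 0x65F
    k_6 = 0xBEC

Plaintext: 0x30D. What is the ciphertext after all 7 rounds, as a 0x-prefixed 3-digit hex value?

0x57B

s_0 = plaintext = 0x30D
s_1 = Round(s_0, k_0) = 0xDBF
s_2 = Round(s_1, k_1) = 0x0E8
s_3 = Round(s_2, k_2) = 0x831
s_4 = Round(s_3, k_3) = 0xB39
s_5 = Round(s_4, k_4) = 0x5E0
s_6 = Round(s_5, k_5) = 0xA11
s_7 = Round(s_6, k_6) = 0x57B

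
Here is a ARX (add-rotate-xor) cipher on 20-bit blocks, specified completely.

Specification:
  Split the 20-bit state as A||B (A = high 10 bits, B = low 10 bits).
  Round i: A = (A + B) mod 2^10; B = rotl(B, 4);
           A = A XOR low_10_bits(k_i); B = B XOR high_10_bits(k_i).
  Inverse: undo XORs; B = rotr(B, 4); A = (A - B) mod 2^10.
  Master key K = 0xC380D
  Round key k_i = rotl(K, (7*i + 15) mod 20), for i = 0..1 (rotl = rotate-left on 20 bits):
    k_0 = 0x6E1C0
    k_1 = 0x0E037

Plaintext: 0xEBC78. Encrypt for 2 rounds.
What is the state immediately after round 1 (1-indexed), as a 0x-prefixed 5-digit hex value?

0x79E39

s_0 = plaintext = 0xEBC78
s_1 = Round(s_0, k_0) = 0x79E39
s_2 = Round(s_1, k_1) = 0x05FA0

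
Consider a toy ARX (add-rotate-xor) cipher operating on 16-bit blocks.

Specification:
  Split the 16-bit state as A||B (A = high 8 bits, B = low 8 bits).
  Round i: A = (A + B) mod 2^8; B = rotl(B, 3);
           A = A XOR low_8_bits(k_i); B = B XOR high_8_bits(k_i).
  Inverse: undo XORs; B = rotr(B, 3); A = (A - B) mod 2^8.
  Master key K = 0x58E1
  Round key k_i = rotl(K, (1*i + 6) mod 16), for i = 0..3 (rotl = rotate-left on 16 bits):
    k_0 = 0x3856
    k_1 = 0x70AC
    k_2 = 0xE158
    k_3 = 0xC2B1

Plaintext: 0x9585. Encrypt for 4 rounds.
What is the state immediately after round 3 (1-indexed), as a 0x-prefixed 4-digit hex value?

s_0 = plaintext = 0x9585
s_1 = Round(s_0, k_0) = 0x4C14
s_2 = Round(s_1, k_1) = 0xCCD0
s_3 = Round(s_2, k_2) = 0xC467
s_4 = Round(s_3, k_3) = 0x9AF9

0xC467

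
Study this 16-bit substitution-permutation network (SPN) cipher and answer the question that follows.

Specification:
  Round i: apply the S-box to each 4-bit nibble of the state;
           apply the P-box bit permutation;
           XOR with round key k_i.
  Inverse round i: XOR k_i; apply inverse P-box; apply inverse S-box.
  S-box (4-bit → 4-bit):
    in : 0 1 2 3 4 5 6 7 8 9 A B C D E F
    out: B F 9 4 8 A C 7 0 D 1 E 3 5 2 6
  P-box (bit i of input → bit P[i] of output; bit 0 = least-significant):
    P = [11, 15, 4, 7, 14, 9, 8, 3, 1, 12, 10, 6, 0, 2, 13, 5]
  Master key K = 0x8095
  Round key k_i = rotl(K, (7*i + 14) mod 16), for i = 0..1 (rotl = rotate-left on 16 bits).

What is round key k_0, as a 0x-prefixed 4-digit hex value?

0x6025

K = 0x8095
k_0 = rotl(K, (7*0+14) mod 16) = rotl(K, 14) = 0x6025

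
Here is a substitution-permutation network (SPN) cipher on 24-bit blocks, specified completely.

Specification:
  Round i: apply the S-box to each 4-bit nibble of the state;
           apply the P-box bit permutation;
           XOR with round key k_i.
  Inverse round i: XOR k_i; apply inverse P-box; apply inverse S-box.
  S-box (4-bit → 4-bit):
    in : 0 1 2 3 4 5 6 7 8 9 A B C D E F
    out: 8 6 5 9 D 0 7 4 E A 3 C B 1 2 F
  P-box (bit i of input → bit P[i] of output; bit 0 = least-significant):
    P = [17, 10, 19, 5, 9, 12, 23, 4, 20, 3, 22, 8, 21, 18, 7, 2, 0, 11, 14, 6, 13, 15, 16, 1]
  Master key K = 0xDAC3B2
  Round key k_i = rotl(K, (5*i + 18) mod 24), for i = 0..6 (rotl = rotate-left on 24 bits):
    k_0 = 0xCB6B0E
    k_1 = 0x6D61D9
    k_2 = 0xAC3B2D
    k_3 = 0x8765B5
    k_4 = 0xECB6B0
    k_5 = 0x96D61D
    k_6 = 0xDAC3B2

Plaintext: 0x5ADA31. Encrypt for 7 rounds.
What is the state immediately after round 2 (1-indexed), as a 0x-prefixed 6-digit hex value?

0xC0D11A

s_0 = plaintext = 0x5ADA31
s_1 = Round(s_0, k_0) = 0xF36517
s_2 = Round(s_1, k_1) = 0xC0D11A
s_3 = Round(s_2, k_2) = 0x4E8F67
s_4 = Round(s_3, k_3) = 0x5A5E3B
s_5 = Round(s_4, k_4) = 0xE4BC89
s_6 = Round(s_5, k_5) = 0x0603E0
s_7 = Round(s_6, k_6) = 0xCA9A95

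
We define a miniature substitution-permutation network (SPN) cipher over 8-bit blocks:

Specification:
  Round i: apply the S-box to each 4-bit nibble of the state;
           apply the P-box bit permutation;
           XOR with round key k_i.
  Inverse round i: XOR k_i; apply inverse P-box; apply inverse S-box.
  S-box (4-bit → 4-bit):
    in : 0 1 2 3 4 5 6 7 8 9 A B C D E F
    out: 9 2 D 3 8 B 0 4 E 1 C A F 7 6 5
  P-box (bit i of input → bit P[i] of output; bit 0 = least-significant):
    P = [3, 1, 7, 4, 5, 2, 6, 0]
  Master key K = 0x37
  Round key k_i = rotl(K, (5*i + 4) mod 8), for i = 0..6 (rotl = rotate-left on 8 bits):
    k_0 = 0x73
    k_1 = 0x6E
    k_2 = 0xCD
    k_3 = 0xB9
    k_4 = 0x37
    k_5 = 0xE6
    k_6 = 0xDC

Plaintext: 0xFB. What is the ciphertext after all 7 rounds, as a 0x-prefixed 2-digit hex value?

s_0 = plaintext = 0xFB
s_1 = Round(s_0, k_0) = 0x01
s_2 = Round(s_1, k_1) = 0x4D
s_3 = Round(s_2, k_2) = 0x46
s_4 = Round(s_3, k_3) = 0xB8
s_5 = Round(s_4, k_4) = 0xA0
s_6 = Round(s_5, k_5) = 0xBF
s_7 = Round(s_6, k_6) = 0x51

0x51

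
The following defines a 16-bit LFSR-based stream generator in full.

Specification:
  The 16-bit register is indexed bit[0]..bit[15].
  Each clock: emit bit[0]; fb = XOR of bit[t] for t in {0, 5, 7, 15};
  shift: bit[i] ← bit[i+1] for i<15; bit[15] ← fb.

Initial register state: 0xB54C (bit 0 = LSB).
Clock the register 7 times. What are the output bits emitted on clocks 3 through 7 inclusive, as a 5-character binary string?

11001

reg_0 = 0xB54C
clock 1: out=0, reg = 0xDAA6
clock 2: out=0, reg = 0xED53
clock 3: out=1, reg = 0x76A9
clock 4: out=1, reg = 0xBB54
clock 5: out=0, reg = 0xDDAA
clock 6: out=0, reg = 0xEED5
clock 7: out=1, reg = 0xF76A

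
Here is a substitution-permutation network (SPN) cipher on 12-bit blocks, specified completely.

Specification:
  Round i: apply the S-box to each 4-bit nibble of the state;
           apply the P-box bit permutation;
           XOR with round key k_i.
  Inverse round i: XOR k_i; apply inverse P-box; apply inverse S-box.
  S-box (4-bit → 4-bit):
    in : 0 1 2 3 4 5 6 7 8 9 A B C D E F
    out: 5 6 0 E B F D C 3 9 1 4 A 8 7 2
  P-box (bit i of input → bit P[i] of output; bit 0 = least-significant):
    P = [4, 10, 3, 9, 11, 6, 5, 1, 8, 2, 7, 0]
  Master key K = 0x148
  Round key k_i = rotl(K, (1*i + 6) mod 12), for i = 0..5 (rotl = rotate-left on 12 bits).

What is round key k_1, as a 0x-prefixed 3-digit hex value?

0x40A

K = 0x148
k_0 = rotl(K, (1*0+6) mod 12) = rotl(K, 6) = 0x205
k_1 = rotl(K, (1*1+6) mod 12) = rotl(K, 7) = 0x40A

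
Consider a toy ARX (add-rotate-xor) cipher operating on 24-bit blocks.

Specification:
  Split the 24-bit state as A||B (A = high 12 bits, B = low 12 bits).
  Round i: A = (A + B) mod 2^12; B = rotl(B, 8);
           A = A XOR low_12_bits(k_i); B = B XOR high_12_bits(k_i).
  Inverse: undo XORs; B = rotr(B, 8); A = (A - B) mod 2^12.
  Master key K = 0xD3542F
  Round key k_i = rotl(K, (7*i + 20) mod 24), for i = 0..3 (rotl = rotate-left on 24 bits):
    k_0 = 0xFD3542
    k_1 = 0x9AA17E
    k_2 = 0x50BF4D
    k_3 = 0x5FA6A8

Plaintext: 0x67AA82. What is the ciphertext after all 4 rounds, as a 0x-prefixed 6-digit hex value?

0x51D978

s_0 = plaintext = 0x67AA82
s_1 = Round(s_0, k_0) = 0x5BED7B
s_2 = Round(s_1, k_1) = 0x24727D
s_3 = Round(s_2, k_2) = 0xB8982C
s_4 = Round(s_3, k_3) = 0x51D978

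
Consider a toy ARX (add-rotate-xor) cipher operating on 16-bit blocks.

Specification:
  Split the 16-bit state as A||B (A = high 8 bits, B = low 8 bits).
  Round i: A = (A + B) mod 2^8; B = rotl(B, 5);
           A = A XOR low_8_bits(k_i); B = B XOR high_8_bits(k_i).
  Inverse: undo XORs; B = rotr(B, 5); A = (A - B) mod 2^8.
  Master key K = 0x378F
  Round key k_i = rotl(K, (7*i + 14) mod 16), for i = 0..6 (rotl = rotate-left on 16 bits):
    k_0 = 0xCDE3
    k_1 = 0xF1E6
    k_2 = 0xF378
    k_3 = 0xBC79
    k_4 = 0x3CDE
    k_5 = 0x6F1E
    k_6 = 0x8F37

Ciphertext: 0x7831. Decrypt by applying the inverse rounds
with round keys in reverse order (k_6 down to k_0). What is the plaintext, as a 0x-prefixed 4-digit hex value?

s_0 = ciphertext = 0x7831
s_1 = InvRound(s_0, k_6) = 0x5AF5
s_2 = InvRound(s_1, k_5) = 0x70D4
s_3 = InvRound(s_2, k_4) = 0x6747
s_4 = InvRound(s_3, k_3) = 0x3FDF
s_5 = InvRound(s_4, k_2) = 0xE661
s_6 = InvRound(s_5, k_1) = 0x7C84
s_7 = InvRound(s_6, k_0) = 0x554A

0x554A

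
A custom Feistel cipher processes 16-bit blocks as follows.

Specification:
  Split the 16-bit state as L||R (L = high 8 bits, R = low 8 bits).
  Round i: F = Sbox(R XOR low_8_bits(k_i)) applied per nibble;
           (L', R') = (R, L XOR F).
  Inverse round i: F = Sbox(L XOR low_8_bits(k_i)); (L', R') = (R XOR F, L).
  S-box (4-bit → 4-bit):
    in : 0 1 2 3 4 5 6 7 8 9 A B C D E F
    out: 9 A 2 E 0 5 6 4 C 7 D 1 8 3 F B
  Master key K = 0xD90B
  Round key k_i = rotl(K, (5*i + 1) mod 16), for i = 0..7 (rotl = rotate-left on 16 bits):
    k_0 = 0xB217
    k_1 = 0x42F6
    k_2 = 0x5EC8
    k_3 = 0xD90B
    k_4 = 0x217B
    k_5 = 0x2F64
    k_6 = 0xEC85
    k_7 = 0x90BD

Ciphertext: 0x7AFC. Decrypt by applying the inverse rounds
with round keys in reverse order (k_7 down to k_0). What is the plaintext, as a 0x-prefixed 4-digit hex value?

s_0 = ciphertext = 0x7AFC
s_1 = InvRound(s_0, k_7) = 0x787A
s_2 = InvRound(s_1, k_6) = 0xC978
s_3 = InvRound(s_2, k_5) = 0xABC9
s_4 = InvRound(s_3, k_4) = 0xF0AB
s_5 = InvRound(s_4, k_3) = 0x1AF0
s_6 = InvRound(s_5, k_2) = 0xC21A
s_7 = InvRound(s_6, k_1) = 0xFAC2
s_8 = InvRound(s_7, k_0) = 0x31FA

0x31FA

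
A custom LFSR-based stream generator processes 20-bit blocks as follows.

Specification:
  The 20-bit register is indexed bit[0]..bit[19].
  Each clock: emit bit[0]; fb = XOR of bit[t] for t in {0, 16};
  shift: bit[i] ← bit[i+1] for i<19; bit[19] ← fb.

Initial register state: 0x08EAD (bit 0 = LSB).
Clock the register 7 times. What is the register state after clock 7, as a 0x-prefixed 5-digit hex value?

0xFA11D

reg_0 = 0x08EAD
clock 1: out=1, reg = 0x84756
clock 2: out=0, reg = 0x423AB
clock 3: out=1, reg = 0xA11D5
clock 4: out=1, reg = 0xD08EA
clock 5: out=0, reg = 0xE8475
clock 6: out=1, reg = 0xF423A
clock 7: out=0, reg = 0xFA11D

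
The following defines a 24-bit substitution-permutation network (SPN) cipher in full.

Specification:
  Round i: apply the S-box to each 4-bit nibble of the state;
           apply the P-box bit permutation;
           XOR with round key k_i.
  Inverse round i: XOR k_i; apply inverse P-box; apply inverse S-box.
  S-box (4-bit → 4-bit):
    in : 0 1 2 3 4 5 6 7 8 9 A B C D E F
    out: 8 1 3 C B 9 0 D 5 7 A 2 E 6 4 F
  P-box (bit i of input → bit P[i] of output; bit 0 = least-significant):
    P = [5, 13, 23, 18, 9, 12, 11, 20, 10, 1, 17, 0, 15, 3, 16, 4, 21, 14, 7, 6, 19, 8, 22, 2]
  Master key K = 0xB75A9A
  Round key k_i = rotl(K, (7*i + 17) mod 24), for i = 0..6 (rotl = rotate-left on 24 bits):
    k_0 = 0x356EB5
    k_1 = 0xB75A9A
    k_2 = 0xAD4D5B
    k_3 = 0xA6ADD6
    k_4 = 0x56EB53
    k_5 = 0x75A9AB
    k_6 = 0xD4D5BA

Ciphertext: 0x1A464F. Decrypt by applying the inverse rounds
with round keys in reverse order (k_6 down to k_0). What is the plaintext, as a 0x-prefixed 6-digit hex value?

0x7652CB

s_0 = ciphertext = 0x1A464F
s_1 = InvRound(s_0, k_6) = 0xF35327
s_2 = InvRound(s_1, k_5) = 0x0D2E9C
s_3 = InvRound(s_2, k_4) = 0xFC9F06
s_4 = InvRound(s_3, k_3) = 0x830E4B
s_5 = InvRound(s_4, k_2) = 0x220E10
s_6 = InvRound(s_5, k_1) = 0x6DD2A3
s_7 = InvRound(s_6, k_0) = 0x7652CB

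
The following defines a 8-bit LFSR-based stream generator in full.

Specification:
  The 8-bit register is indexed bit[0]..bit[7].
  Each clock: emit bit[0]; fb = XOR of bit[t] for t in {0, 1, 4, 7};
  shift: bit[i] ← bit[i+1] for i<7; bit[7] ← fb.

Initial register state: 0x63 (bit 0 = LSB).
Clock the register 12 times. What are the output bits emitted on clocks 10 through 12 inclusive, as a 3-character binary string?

011

reg_0 = 0x63
clock 1: out=1, reg = 0x31
clock 2: out=1, reg = 0x18
clock 3: out=0, reg = 0x8C
clock 4: out=0, reg = 0xC6
clock 5: out=0, reg = 0x63
clock 6: out=1, reg = 0x31
clock 7: out=1, reg = 0x18
clock 8: out=0, reg = 0x8C
clock 9: out=0, reg = 0xC6
clock 10: out=0, reg = 0x63
clock 11: out=1, reg = 0x31
clock 12: out=1, reg = 0x18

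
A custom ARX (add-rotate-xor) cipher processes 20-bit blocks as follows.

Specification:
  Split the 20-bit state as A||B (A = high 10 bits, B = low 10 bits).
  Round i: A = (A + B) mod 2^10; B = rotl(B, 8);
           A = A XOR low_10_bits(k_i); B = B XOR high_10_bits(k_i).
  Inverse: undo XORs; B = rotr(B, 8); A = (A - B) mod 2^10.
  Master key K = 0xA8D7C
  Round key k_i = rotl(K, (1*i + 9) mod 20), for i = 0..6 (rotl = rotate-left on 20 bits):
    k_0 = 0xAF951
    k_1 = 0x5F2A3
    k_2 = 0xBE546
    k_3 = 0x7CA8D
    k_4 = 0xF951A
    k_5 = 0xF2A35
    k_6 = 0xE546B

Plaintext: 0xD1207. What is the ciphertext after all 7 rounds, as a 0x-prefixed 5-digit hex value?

s_0 = plaintext = 0xD1207
s_1 = Round(s_0, k_0) = 0x0693F
s_2 = Round(s_1, k_1) = 0xFEA33
s_3 = Round(s_2, k_2) = 0xDAD75
s_4 = Round(s_3, k_3) = 0x9B4AF
s_5 = Round(s_4, k_4) = 0x818CE
s_6 = Round(s_5, k_5) = 0x385F9
s_7 = Round(s_6, k_6) = 0xAC6EB

0xAC6EB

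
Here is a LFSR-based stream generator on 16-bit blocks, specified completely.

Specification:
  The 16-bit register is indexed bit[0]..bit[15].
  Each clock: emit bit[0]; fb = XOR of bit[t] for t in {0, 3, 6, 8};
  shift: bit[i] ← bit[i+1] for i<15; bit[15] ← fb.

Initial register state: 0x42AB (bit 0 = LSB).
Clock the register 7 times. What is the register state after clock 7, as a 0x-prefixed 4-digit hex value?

reg_0 = 0x42AB
clock 1: out=1, reg = 0x2155
clock 2: out=1, reg = 0x90AA
clock 3: out=0, reg = 0xC855
clock 4: out=1, reg = 0x642A
clock 5: out=0, reg = 0xB215
clock 6: out=1, reg = 0xD90A
clock 7: out=0, reg = 0x6C85

0x6C85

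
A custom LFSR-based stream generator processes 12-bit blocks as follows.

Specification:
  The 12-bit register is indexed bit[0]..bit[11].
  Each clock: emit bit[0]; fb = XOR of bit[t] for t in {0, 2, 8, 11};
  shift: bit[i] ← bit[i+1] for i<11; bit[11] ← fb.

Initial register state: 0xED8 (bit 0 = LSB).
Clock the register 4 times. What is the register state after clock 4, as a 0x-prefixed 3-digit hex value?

reg_0 = 0xED8
clock 1: out=0, reg = 0xF6C
clock 2: out=0, reg = 0xFB6
clock 3: out=0, reg = 0xFDB
clock 4: out=1, reg = 0xFED

0xFED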